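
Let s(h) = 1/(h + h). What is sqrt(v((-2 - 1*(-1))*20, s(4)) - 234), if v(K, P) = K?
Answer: I*sqrt(254) ≈ 15.937*I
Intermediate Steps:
s(h) = 1/(2*h)
sqrt(v((-2 - 1*(-1))*20, s(4)) - 234) = sqrt((-2 - 1*(-1))*20 - 234) = sqrt((-2 + 1)*20 - 234) = sqrt(-1*20 - 234) = sqrt(-20 - 234) = sqrt(-254) = I*sqrt(254)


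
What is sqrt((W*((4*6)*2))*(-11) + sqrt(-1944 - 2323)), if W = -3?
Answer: sqrt(1584 + I*sqrt(4267)) ≈ 39.808 + 0.8205*I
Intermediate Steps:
sqrt((W*((4*6)*2))*(-11) + sqrt(-1944 - 2323)) = sqrt(-3*4*6*2*(-11) + sqrt(-1944 - 2323)) = sqrt(-72*2*(-11) + sqrt(-4267)) = sqrt(-3*48*(-11) + I*sqrt(4267)) = sqrt(-144*(-11) + I*sqrt(4267)) = sqrt(1584 + I*sqrt(4267))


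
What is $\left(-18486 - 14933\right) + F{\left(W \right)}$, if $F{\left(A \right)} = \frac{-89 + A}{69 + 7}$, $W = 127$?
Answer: $- \frac{66837}{2} \approx -33419.0$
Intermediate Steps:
$F{\left(A \right)} = - \frac{89}{76} + \frac{A}{76}$ ($F{\left(A \right)} = \frac{-89 + A}{76} = \left(-89 + A\right) \frac{1}{76} = - \frac{89}{76} + \frac{A}{76}$)
$\left(-18486 - 14933\right) + F{\left(W \right)} = \left(-18486 - 14933\right) + \left(- \frac{89}{76} + \frac{1}{76} \cdot 127\right) = -33419 + \left(- \frac{89}{76} + \frac{127}{76}\right) = -33419 + \frac{1}{2} = - \frac{66837}{2}$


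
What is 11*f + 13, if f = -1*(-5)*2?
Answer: 123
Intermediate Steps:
f = 10 (f = 5*2 = 10)
11*f + 13 = 11*10 + 13 = 110 + 13 = 123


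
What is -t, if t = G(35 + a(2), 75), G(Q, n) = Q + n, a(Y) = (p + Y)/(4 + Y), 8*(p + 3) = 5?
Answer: -1759/16 ≈ -109.94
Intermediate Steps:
p = -19/8 (p = -3 + (⅛)*5 = -3 + 5/8 = -19/8 ≈ -2.3750)
a(Y) = (-19/8 + Y)/(4 + Y)
t = 1759/16 (t = (35 + (-19/8 + 2)/(4 + 2)) + 75 = (35 - 3/8/6) + 75 = (35 + (⅙)*(-3/8)) + 75 = (35 - 1/16) + 75 = 559/16 + 75 = 1759/16 ≈ 109.94)
-t = -1*1759/16 = -1759/16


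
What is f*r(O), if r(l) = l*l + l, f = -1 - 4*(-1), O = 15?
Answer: 720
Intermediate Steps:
f = 3 (f = -1 + 4 = 3)
r(l) = l + l**2 (r(l) = l**2 + l = l + l**2)
f*r(O) = 3*(15*(1 + 15)) = 3*(15*16) = 3*240 = 720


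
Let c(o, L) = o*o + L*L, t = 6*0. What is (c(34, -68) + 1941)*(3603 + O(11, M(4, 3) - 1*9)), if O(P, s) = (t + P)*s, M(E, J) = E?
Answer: 27394108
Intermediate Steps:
t = 0
c(o, L) = L**2 + o**2 (c(o, L) = o**2 + L**2 = L**2 + o**2)
O(P, s) = P*s (O(P, s) = (0 + P)*s = P*s)
(c(34, -68) + 1941)*(3603 + O(11, M(4, 3) - 1*9)) = (((-68)**2 + 34**2) + 1941)*(3603 + 11*(4 - 1*9)) = ((4624 + 1156) + 1941)*(3603 + 11*(4 - 9)) = (5780 + 1941)*(3603 + 11*(-5)) = 7721*(3603 - 55) = 7721*3548 = 27394108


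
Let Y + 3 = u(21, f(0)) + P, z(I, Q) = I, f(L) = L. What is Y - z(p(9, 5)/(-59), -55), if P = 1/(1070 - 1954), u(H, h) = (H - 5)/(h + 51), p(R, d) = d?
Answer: -407233/156468 ≈ -2.6027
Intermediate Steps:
u(H, h) = (-5 + H)/(51 + h)
P = -1/884 (P = 1/(-884) = -1/884 ≈ -0.0011312)
Y = -7127/2652 (Y = -3 + ((-5 + 21)/(51 + 0) - 1/884) = -3 + (16/51 - 1/884) = -3 + 829/2652 = -7127/2652 ≈ -2.6874)
Y - z(p(9, 5)/(-59), -55) = -7127/2652 - 5/(-59) = -7127/2652 - 5*(-1)/59 = -7127/2652 - 1*(-5/59) = -7127/2652 + 5/59 = -407233/156468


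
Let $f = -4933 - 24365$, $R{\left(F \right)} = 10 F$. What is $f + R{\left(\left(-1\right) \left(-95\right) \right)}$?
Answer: $-28348$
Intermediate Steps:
$f = -29298$ ($f = -4933 - 24365 = -29298$)
$f + R{\left(\left(-1\right) \left(-95\right) \right)} = -29298 + 10 \left(\left(-1\right) \left(-95\right)\right) = -29298 + 10 \cdot 95 = -29298 + 950 = -28348$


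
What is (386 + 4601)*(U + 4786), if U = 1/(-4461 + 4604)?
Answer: 3413097813/143 ≈ 2.3868e+7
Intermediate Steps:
U = 1/143 ≈ 0.0069930
(386 + 4601)*(U + 4786) = (386 + 4601)*(1/143 + 4786) = 4987*(684399/143) = 3413097813/143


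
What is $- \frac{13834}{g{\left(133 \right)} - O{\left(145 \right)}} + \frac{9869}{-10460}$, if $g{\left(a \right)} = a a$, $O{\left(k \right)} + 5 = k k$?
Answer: $\frac{111830001}{34842260} \approx 3.2096$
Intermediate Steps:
$O{\left(k \right)} = -5 + k^{2}$ ($O{\left(k \right)} = -5 + k k = -5 + k^{2}$)
$g{\left(a \right)} = a^{2}$
$- \frac{13834}{g{\left(133 \right)} - O{\left(145 \right)}} + \frac{9869}{-10460} = - \frac{13834}{133^{2} - \left(-5 + 145^{2}\right)} + \frac{9869}{-10460} = - \frac{13834}{17689 - \left(-5 + 21025\right)} + 9869 \left(- \frac{1}{10460}\right) = - \frac{13834}{17689 - 21020} - \frac{9869}{10460} = - \frac{13834}{-3331} - \frac{9869}{10460} = \left(-13834\right) \left(- \frac{1}{3331}\right) - \frac{9869}{10460} = \frac{13834}{3331} - \frac{9869}{10460} = \frac{111830001}{34842260}$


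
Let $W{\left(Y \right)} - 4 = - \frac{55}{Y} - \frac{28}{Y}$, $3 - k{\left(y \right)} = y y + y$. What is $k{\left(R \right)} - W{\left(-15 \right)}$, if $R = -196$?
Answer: $- \frac{573398}{15} \approx -38227.0$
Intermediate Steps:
$k{\left(y \right)} = 3 - y - y^{2}$ ($k{\left(y \right)} = 3 - \left(y y + y\right) = 3 - \left(y^{2} + y\right) = 3 - \left(y + y^{2}\right) = 3 - y - y^{2}$)
$W{\left(Y \right)} = 4 - \frac{83}{Y}$
$k{\left(R \right)} - W{\left(-15 \right)} = \left(3 - -196 - \left(-196\right)^{2}\right) - \left(4 - \frac{83}{-15}\right) = \left(3 + 196 - 38416\right) - \left(4 - - \frac{83}{15}\right) = \left(3 + 196 - 38416\right) - \left(4 + \frac{83}{15}\right) = -38217 - \frac{143}{15} = - \frac{573398}{15}$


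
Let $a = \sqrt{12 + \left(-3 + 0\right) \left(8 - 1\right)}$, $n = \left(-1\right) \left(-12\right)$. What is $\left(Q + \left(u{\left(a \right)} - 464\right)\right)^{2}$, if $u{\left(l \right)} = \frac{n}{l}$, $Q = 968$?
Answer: $254000 - 4032 i \approx 2.54 \cdot 10^{5} - 4032.0 i$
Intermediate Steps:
$n = 12$
$a = 3 i$ ($a = \sqrt{12 - 21} = \sqrt{-9} = 3 i \approx 3.0 i$)
$u{\left(l \right)} = \frac{12}{l}$
$\left(Q + \left(u{\left(a \right)} - 464\right)\right)^{2} = \left(968 + \left(\frac{12}{3 i} - 464\right)\right)^{2} = \left(968 - \left(464 - 12 \left(- \frac{i}{3}\right)\right)\right)^{2} = \left(968 - \left(464 + 4 i\right)\right)^{2} = \left(504 - 4 i\right)^{2}$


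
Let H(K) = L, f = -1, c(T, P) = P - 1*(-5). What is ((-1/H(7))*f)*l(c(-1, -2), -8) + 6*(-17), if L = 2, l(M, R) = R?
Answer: -106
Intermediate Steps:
c(T, P) = 5 + P (c(T, P) = P + 5 = 5 + P)
H(K) = 2
((-1/H(7))*f)*l(c(-1, -2), -8) + 6*(-17) = (-1/2*(-1))*(-8) + 6*(-17) = (-1*1/2*(-1))*(-8) - 102 = -1/2*(-1)*(-8) - 102 = (1/2)*(-8) - 102 = -4 - 102 = -106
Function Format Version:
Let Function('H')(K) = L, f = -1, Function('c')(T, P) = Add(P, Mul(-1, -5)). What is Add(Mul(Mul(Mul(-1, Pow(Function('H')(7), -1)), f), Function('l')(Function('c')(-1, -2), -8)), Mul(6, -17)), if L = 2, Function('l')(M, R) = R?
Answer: -106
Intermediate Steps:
Function('c')(T, P) = Add(5, P) (Function('c')(T, P) = Add(P, 5) = Add(5, P))
Function('H')(K) = 2
Add(Mul(Mul(Mul(-1, Pow(Function('H')(7), -1)), f), Function('l')(Function('c')(-1, -2), -8)), Mul(6, -17)) = Add(Mul(Mul(Mul(-1, Pow(2, -1)), -1), -8), Mul(6, -17)) = Add(Mul(Mul(Mul(-1, Rational(1, 2)), -1), -8), -102) = Add(Mul(Mul(Rational(-1, 2), -1), -8), -102) = Add(Mul(Rational(1, 2), -8), -102) = Add(-4, -102) = -106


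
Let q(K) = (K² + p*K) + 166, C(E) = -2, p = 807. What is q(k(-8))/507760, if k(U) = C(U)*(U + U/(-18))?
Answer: 101971/4112856 ≈ 0.024793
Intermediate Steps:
k(U) = -17*U/9 (k(U) = -2*(U + U/(-18)) = -2*(U + U*(-1/18)) = -2*(U - U/18) = -17*U/9)
q(K) = 166 + K² + 807*K (q(K) = (K² + 807*K) + 166 = 166 + K² + 807*K)
q(k(-8))/507760 = (166 + (-17/9*(-8))² + 807*(-17/9*(-8)))/507760 = (166 + (136/9)² + 807*(136/9))*(1/507760) = (166 + 18496/81 + 36584/3)*(1/507760) = (1019710/81)*(1/507760) = 101971/4112856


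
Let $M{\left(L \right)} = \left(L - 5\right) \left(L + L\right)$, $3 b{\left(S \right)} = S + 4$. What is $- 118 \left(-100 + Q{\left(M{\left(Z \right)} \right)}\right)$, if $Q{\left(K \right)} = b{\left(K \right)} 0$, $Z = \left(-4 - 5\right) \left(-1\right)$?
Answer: $11800$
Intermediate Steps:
$b{\left(S \right)} = \frac{4}{3} + \frac{S}{3}$ ($b{\left(S \right)} = \frac{S + 4}{3} = \frac{4 + S}{3} = \frac{4}{3} + \frac{S}{3}$)
$Z = 9$ ($Z = \left(-9\right) \left(-1\right) = 9$)
$M{\left(L \right)} = 2 L \left(-5 + L\right)$ ($M{\left(L \right)} = \left(-5 + L\right) 2 L = 2 L \left(-5 + L\right)$)
$Q{\left(K \right)} = 0$ ($Q{\left(K \right)} = \left(\frac{4}{3} + \frac{K}{3}\right) 0 = 0$)
$- 118 \left(-100 + Q{\left(M{\left(Z \right)} \right)}\right) = - 118 \left(-100 + 0\right) = \left(-118\right) \left(-100\right) = 11800$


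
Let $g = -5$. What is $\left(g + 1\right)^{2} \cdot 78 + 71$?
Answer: $1319$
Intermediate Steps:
$\left(g + 1\right)^{2} \cdot 78 + 71 = \left(-5 + 1\right)^{2} \cdot 78 + 71 = \left(-4\right)^{2} \cdot 78 + 71 = 16 \cdot 78 + 71 = 1248 + 71 = 1319$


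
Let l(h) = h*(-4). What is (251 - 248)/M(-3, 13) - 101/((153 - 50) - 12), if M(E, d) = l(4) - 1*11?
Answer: -1000/819 ≈ -1.2210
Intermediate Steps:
l(h) = -4*h
M(E, d) = -27 (M(E, d) = -4*4 - 1*11 = -16 - 11 = -27)
(251 - 248)/M(-3, 13) - 101/((153 - 50) - 12) = (251 - 248)/(-27) - 101/((153 - 50) - 12) = 3*(-1/27) - 101/(103 - 12) = -1/9 - 101/91 = -1000/819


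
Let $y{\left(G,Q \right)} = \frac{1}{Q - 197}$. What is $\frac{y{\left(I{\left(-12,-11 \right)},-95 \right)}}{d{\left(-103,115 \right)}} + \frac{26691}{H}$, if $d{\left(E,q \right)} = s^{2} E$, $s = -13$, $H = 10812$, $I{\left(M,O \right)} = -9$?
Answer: $\frac{2826379167}{1144910611} \approx 2.4686$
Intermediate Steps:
$y{\left(G,Q \right)} = \frac{1}{-197 + Q}$
$d{\left(E,q \right)} = 169 E$ ($d{\left(E,q \right)} = \left(-13\right)^{2} E = 169 E$)
$\frac{y{\left(I{\left(-12,-11 \right)},-95 \right)}}{d{\left(-103,115 \right)}} + \frac{26691}{H} = \frac{1}{\left(-197 - 95\right) 169 \left(-103\right)} + \frac{26691}{10812} = \frac{1}{\left(-292\right) \left(-17407\right)} + 26691 \cdot \frac{1}{10812} = \left(- \frac{1}{292}\right) \left(- \frac{1}{17407}\right) + \frac{8897}{3604} = \frac{1}{5082844} + \frac{8897}{3604} = \frac{2826379167}{1144910611}$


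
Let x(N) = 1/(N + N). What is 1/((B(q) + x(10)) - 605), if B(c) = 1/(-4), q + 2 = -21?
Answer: -5/3026 ≈ -0.0016523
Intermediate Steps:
q = -23 (q = -2 - 21 = -23)
x(N) = 1/(2*N)
B(c) = -¼ (B(c) = 1*(-¼) = -¼)
1/((B(q) + x(10)) - 605) = 1/((-¼ + (½)/10) - 605) = 1/((-¼ + (½)*(⅒)) - 605) = 1/((-¼ + 1/20) - 605) = 1/(-⅕ - 605) = 1/(-3026/5) = -5/3026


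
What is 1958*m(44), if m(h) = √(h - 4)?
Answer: 3916*√10 ≈ 12383.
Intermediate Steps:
m(h) = √(-4 + h)
1958*m(44) = 1958*√(-4 + 44) = 1958*√40 = 1958*(2*√10) = 3916*√10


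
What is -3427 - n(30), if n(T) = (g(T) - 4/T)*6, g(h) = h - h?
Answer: -17131/5 ≈ -3426.2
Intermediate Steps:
g(h) = 0
n(T) = -24/T (n(T) = (0 - 4/T)*6 = -4/T*6 = -24/T)
-3427 - n(30) = -3427 - (-24)/30 = -3427 - 1*(-⅘) = -3427 + ⅘ = -17131/5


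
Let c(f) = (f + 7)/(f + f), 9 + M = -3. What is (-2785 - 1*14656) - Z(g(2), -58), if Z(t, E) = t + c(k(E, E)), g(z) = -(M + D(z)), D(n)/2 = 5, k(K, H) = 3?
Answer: -52334/3 ≈ -17445.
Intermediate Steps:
M = -12 (M = -9 - 3 = -12)
D(n) = 10 (D(n) = 2*5 = 10)
c(f) = (7 + f)/(2*f) (c(f) = (7 + f)/((2*f)) = (7 + f)*(1/(2*f)) = (7 + f)/(2*f))
g(z) = 2 (g(z) = -(-12 + 10) = -1*(-2) = 2)
Z(t, E) = 5/3 + t (Z(t, E) = t + (1/2)*(7 + 3)/3 = t + (1/2)*(1/3)*10 = t + 5/3 = 5/3 + t)
(-2785 - 1*14656) - Z(g(2), -58) = (-2785 - 1*14656) - (5/3 + 2) = (-2785 - 14656) - 1*11/3 = -17441 - 11/3 = -52334/3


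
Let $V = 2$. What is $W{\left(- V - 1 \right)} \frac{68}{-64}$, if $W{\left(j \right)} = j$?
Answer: $\frac{51}{16} \approx 3.1875$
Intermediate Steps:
$W{\left(- V - 1 \right)} \frac{68}{-64} = \left(\left(-1\right) 2 - 1\right) \frac{68}{-64} = \left(-2 - 1\right) 68 \left(- \frac{1}{64}\right) = \left(-3\right) \left(- \frac{17}{16}\right) = \frac{51}{16}$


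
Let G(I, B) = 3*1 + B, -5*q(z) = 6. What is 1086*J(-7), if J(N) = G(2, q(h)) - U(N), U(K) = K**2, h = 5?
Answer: -256296/5 ≈ -51259.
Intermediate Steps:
q(z) = -6/5 (q(z) = -1/5*6 = -6/5)
G(I, B) = 3 + B
J(N) = 9/5 - N**2 (J(N) = (3 - 6/5) - N**2 = 9/5 - N**2)
1086*J(-7) = 1086*(9/5 - 1*(-7)**2) = 1086*(9/5 - 1*49) = 1086*(9/5 - 49) = 1086*(-236/5) = -256296/5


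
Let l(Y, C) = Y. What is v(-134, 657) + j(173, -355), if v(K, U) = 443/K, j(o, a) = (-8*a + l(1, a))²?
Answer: 1081551211/134 ≈ 8.0713e+6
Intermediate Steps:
j(o, a) = (1 - 8*a)² (j(o, a) = (-8*a + 1)² = (1 - 8*a)²)
v(-134, 657) + j(173, -355) = 443/(-134) + (-1 + 8*(-355))² = 443*(-1/134) + (-1 - 2840)² = -443/134 + (-2841)² = -443/134 + 8071281 = 1081551211/134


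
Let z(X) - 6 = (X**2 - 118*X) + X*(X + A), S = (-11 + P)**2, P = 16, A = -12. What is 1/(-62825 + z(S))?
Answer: -1/64819 ≈ -1.5428e-5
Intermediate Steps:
S = 25 (S = (-11 + 16)**2 = 5**2 = 25)
z(X) = 6 + X**2 - 118*X + X*(-12 + X) (z(X) = 6 + ((X**2 - 118*X) + X*(X - 12)) = 6 + ((X**2 - 118*X) + X*(-12 + X)) = 6 + (X**2 - 118*X + X*(-12 + X)) = 6 + X**2 - 118*X + X*(-12 + X))
1/(-62825 + z(S)) = 1/(-62825 + (6 - 130*25 + 2*25**2)) = 1/(-62825 + (6 - 3250 + 2*625)) = 1/(-62825 + (6 - 3250 + 1250)) = 1/(-62825 - 1994) = 1/(-64819) = -1/64819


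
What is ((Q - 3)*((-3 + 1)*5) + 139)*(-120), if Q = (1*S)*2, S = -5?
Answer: -32280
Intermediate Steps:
Q = -10 (Q = (1*(-5))*2 = -5*2 = -10)
((Q - 3)*((-3 + 1)*5) + 139)*(-120) = ((-10 - 3)*((-3 + 1)*5) + 139)*(-120) = (-(-26)*5 + 139)*(-120) = (-13*(-10) + 139)*(-120) = (130 + 139)*(-120) = 269*(-120) = -32280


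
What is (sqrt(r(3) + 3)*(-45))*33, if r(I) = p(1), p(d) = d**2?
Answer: -2970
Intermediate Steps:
r(I) = 1 (r(I) = 1**2 = 1)
(sqrt(r(3) + 3)*(-45))*33 = (sqrt(1 + 3)*(-45))*33 = (sqrt(4)*(-45))*33 = (2*(-45))*33 = -90*33 = -2970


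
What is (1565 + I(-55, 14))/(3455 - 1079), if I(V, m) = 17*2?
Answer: 533/792 ≈ 0.67298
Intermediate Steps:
I(V, m) = 34
(1565 + I(-55, 14))/(3455 - 1079) = (1565 + 34)/(3455 - 1079) = 1599/2376 = 1599*(1/2376) = 533/792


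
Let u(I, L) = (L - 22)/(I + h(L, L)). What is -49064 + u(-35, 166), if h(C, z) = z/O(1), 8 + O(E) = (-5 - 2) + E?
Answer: -2011750/41 ≈ -49067.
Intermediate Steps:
O(E) = -15 + E (O(E) = -8 + ((-5 - 2) + E) = -8 + (-7 + E) = -15 + E)
h(C, z) = -z/14 (h(C, z) = z/(-15 + 1) = z/(-14) = z*(-1/14) = -z/14)
u(I, L) = (-22 + L)/(I - L/14) (u(I, L) = (L - 22)/(I - L/14) = (-22 + L)/(I - L/14))
-49064 + u(-35, 166) = -49064 + 14*(-22 + 166)/(-1*166 + 14*(-35)) = -49064 + 14*144/(-166 - 490) = -49064 + 14*144/(-656) = -49064 + 14*(-1/656)*144 = -49064 - 126/41 = -2011750/41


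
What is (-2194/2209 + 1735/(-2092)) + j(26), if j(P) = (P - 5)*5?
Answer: 476806477/4621228 ≈ 103.18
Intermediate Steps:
j(P) = -25 + 5*P (j(P) = (-5 + P)*5 = -25 + 5*P)
(-2194/2209 + 1735/(-2092)) + j(26) = (-2194/2209 + 1735/(-2092)) + (-25 + 5*26) = (-2194*1/2209 + 1735*(-1/2092)) + (-25 + 130) = (-2194/2209 - 1735/2092) + 105 = -8422463/4621228 + 105 = 476806477/4621228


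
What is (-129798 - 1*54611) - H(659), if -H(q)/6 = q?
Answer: -180455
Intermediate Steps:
H(q) = -6*q
(-129798 - 1*54611) - H(659) = (-129798 - 1*54611) - (-6)*659 = (-129798 - 54611) - 1*(-3954) = -184409 + 3954 = -180455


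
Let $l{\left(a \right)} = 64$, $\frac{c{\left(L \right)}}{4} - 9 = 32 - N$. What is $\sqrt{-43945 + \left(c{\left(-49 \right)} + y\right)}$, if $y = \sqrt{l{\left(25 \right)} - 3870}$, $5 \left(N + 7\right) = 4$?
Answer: $\frac{\sqrt{-1093905 + 25 i \sqrt{3806}}}{5} \approx 0.14746 + 209.18 i$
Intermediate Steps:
$N = - \frac{31}{5}$ ($N = -7 + \frac{1}{5} \cdot 4 = -7 + \frac{4}{5} = - \frac{31}{5} \approx -6.2$)
$c{\left(L \right)} = \frac{944}{5}$ ($c{\left(L \right)} = 36 + 4 \left(32 - - \frac{31}{5}\right) = 36 + 4 \left(32 + \frac{31}{5}\right) = 36 + 4 \cdot \frac{191}{5} = 36 + \frac{764}{5} = \frac{944}{5}$)
$y = i \sqrt{3806}$ ($y = \sqrt{64 - 3870} = \sqrt{-3806} = i \sqrt{3806} \approx 61.693 i$)
$\sqrt{-43945 + \left(c{\left(-49 \right)} + y\right)} = \sqrt{-43945 + \left(\frac{944}{5} + i \sqrt{3806}\right)} = \sqrt{- \frac{218781}{5} + i \sqrt{3806}}$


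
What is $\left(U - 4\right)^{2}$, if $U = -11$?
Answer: $225$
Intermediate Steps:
$\left(U - 4\right)^{2} = \left(-11 - 4\right)^{2} = \left(-15\right)^{2} = 225$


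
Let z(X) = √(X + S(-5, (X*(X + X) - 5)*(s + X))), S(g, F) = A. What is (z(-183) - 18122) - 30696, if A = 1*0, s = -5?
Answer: -48818 + I*√183 ≈ -48818.0 + 13.528*I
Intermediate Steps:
A = 0
S(g, F) = 0
z(X) = √X (z(X) = √(X + 0) = √X)
(z(-183) - 18122) - 30696 = (√(-183) - 18122) - 30696 = (I*√183 - 18122) - 30696 = (-18122 + I*√183) - 30696 = -48818 + I*√183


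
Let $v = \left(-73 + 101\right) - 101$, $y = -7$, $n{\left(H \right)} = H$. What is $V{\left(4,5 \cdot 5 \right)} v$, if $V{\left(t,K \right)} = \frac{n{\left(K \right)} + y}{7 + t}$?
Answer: $- \frac{1314}{11} \approx -119.45$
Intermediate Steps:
$v = -73$ ($v = 28 - 101 = -73$)
$V{\left(t,K \right)} = \frac{-7 + K}{7 + t}$ ($V{\left(t,K \right)} = \frac{K - 7}{7 + t} = \frac{-7 + K}{7 + t}$)
$V{\left(4,5 \cdot 5 \right)} v = \frac{-7 + 5 \cdot 5}{7 + 4} \left(-73\right) = \frac{-7 + 25}{11} \left(-73\right) = \frac{1}{11} \cdot 18 \left(-73\right) = \frac{18}{11} \left(-73\right) = - \frac{1314}{11}$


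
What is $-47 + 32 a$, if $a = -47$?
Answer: $-1551$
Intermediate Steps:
$-47 + 32 a = -47 + 32 \left(-47\right) = -47 - 1504 = -1551$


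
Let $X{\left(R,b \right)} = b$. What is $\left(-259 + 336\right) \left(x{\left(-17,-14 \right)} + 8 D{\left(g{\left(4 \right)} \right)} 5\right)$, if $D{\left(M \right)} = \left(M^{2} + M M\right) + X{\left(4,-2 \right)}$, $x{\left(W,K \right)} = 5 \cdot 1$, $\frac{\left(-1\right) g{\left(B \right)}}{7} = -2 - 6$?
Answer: $19311985$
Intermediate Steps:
$g{\left(B \right)} = 56$ ($g{\left(B \right)} = - 7 \left(-2 - 6\right) = \left(-7\right) \left(-8\right) = 56$)
$x{\left(W,K \right)} = 5$
$D{\left(M \right)} = -2 + 2 M^{2}$ ($D{\left(M \right)} = \left(M^{2} + M M\right) - 2 = \left(M^{2} + M^{2}\right) - 2 = 2 M^{2} - 2 = -2 + 2 M^{2}$)
$\left(-259 + 336\right) \left(x{\left(-17,-14 \right)} + 8 D{\left(g{\left(4 \right)} \right)} 5\right) = \left(-259 + 336\right) \left(5 + 8 \left(-2 + 2 \cdot 56^{2}\right) 5\right) = 77 \left(5 + 8 \left(-2 + 2 \cdot 3136\right) 5\right) = 77 \left(5 + 8 \left(-2 + 6272\right) 5\right) = 77 \left(5 + 8 \cdot 6270 \cdot 5\right) = 77 \left(5 + 50160 \cdot 5\right) = 77 \left(5 + 250800\right) = 77 \cdot 250805 = 19311985$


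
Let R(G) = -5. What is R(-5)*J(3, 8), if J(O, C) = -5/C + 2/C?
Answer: 15/8 ≈ 1.8750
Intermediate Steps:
J(O, C) = -3/C
R(-5)*J(3, 8) = -(-15)/8 = -5*(-3/8) = 15/8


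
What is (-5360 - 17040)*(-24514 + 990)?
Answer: 526937600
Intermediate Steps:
(-5360 - 17040)*(-24514 + 990) = -22400*(-23524) = 526937600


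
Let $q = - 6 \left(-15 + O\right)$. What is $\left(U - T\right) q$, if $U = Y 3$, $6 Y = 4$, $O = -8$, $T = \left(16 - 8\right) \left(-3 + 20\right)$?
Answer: $-18492$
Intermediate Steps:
$T = 136$ ($T = 8 \cdot 17 = 136$)
$Y = \frac{2}{3}$ ($Y = \frac{1}{6} \cdot 4 = \frac{2}{3} \approx 0.66667$)
$U = 2$ ($U = \frac{2}{3} \cdot 3 = 2$)
$q = 138$ ($q = - 6 \left(-15 - 8\right) = \left(-6\right) \left(-23\right) = 138$)
$\left(U - T\right) q = \left(2 - 136\right) 138 = \left(-134\right) 138 = -18492$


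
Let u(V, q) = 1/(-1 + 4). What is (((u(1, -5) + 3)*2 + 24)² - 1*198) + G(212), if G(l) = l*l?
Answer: 411178/9 ≈ 45686.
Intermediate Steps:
G(l) = l²
u(V, q) = ⅓ (u(V, q) = 1/3 = ⅓)
(((u(1, -5) + 3)*2 + 24)² - 1*198) + G(212) = (((⅓ + 3)*2 + 24)² - 1*198) + 212² = (((10/3)*2 + 24)² - 198) + 44944 = ((20/3 + 24)² - 198) + 44944 = ((92/3)² - 198) + 44944 = (8464/9 - 198) + 44944 = 6682/9 + 44944 = 411178/9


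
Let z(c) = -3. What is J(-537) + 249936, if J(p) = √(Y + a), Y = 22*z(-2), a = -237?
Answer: 249936 + I*√303 ≈ 2.4994e+5 + 17.407*I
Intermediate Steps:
Y = -66 (Y = 22*(-3) = -66)
J(p) = I*√303 (J(p) = √(-66 - 237) = √(-303) = I*√303)
J(-537) + 249936 = I*√303 + 249936 = 249936 + I*√303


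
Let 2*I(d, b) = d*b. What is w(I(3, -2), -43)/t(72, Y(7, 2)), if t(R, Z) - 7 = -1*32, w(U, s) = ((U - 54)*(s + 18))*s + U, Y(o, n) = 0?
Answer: 61278/25 ≈ 2451.1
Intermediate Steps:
I(d, b) = b*d/2 (I(d, b) = (d*b)/2 = (b*d)/2 = b*d/2)
w(U, s) = U + s*(-54 + U)*(18 + s) (w(U, s) = ((-54 + U)*(18 + s))*s + U = s*(-54 + U)*(18 + s) + U = U + s*(-54 + U)*(18 + s))
t(R, Z) = -25 (t(R, Z) = 7 - 1*32 = 7 - 32 = -25)
w(I(3, -2), -43)/t(72, Y(7, 2)) = ((½)*(-2)*3 - 972*(-43) - 54*(-43)² + ((½)*(-2)*3)*(-43)² + 18*((½)*(-2)*3)*(-43))/(-25) = (-3 + 41796 - 54*1849 - 3*1849 + 18*(-3)*(-43))*(-1/25) = (-3 + 41796 - 99846 - 5547 + 2322)*(-1/25) = -61278*(-1/25) = 61278/25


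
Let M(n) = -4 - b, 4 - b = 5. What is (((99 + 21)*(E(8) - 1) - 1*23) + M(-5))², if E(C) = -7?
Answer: 972196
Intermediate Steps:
b = -1 (b = 4 - 1*5 = 4 - 5 = -1)
M(n) = -3 (M(n) = -4 - 1*(-1) = -4 + 1 = -3)
(((99 + 21)*(E(8) - 1) - 1*23) + M(-5))² = (((99 + 21)*(-7 - 1) - 1*23) - 3)² = ((120*(-8) - 23) - 3)² = ((-960 - 23) - 3)² = (-983 - 3)² = (-986)² = 972196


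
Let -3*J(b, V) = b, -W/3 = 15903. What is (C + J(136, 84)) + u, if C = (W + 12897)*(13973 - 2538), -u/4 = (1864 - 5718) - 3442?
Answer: -1194138244/3 ≈ -3.9805e+8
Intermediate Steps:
W = -47709 (W = -3*15903 = -47709)
u = 29184 (u = -4*((1864 - 5718) - 3442) = -4*(-3854 - 3442) = -4*(-7296) = 29184)
C = -398075220 (C = (-47709 + 12897)*(13973 - 2538) = -34812*11435 = -398075220)
J(b, V) = -b/3
(C + J(136, 84)) + u = (-398075220 - 1/3*136) + 29184 = (-398075220 - 136/3) + 29184 = -1194225796/3 + 29184 = -1194138244/3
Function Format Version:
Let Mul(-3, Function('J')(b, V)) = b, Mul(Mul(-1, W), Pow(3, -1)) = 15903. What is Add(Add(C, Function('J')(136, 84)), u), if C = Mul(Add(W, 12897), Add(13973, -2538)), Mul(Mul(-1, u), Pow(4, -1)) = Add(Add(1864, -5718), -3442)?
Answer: Rational(-1194138244, 3) ≈ -3.9805e+8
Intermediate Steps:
W = -47709 (W = Mul(-3, 15903) = -47709)
u = 29184 (u = Mul(-4, Add(Add(1864, -5718), -3442)) = Mul(-4, Add(-3854, -3442)) = Mul(-4, -7296) = 29184)
C = -398075220 (C = Mul(Add(-47709, 12897), Add(13973, -2538)) = Mul(-34812, 11435) = -398075220)
Function('J')(b, V) = Mul(Rational(-1, 3), b)
Add(Add(C, Function('J')(136, 84)), u) = Add(Add(-398075220, Mul(Rational(-1, 3), 136)), 29184) = Add(Add(-398075220, Rational(-136, 3)), 29184) = Add(Rational(-1194225796, 3), 29184) = Rational(-1194138244, 3)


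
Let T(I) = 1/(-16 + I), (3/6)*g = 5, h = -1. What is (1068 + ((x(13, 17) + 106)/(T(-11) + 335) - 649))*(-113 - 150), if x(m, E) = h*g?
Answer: -249325841/2261 ≈ -1.1027e+5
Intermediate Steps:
g = 10 (g = 2*5 = 10)
x(m, E) = -10 (x(m, E) = -1*10 = -10)
(1068 + ((x(13, 17) + 106)/(T(-11) + 335) - 649))*(-113 - 150) = (1068 + ((-10 + 106)/(1/(-16 - 11) + 335) - 649))*(-113 - 150) = (1068 + (96/(1/(-27) + 335) - 649))*(-263) = (1068 + (96/(-1/27 + 335) - 649))*(-263) = (1068 + (96/(9044/27) - 649))*(-263) = (1068 + (96*(27/9044) - 649))*(-263) = (1068 + (648/2261 - 649))*(-263) = (1068 - 1466741/2261)*(-263) = (948007/2261)*(-263) = -249325841/2261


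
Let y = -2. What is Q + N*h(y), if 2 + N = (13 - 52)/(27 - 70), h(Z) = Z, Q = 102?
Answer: 4480/43 ≈ 104.19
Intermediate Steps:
N = -47/43 (N = -2 + (13 - 52)/(27 - 70) = -2 - 39/(-43) = -2 - 39*(-1/43) = -2 + 39/43 = -47/43 ≈ -1.0930)
Q + N*h(y) = 102 - 47/43*(-2) = 102 + 94/43 = 4480/43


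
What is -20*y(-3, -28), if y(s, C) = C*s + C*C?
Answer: -17360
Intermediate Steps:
y(s, C) = C² + C*s (y(s, C) = C*s + C² = C² + C*s)
-20*y(-3, -28) = -(-560)*(-28 - 3) = -(-560)*(-31) = -20*868 = -17360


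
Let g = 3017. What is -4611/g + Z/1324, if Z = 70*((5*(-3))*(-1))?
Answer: -1468557/1997254 ≈ -0.73529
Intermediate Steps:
Z = 1050 (Z = 70*(-15*(-1)) = 70*15 = 1050)
-4611/g + Z/1324 = -4611/3017 + 1050/1324 = -4611*1/3017 + 1050*(1/1324) = -4611/3017 + 525/662 = -1468557/1997254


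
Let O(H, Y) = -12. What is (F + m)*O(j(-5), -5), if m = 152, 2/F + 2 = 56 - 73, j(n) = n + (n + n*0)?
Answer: -34632/19 ≈ -1822.7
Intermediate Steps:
j(n) = 2*n (j(n) = n + (n + 0) = n + n = 2*n)
F = -2/19 (F = 2/(-2 + (56 - 73)) = 2/(-2 - 17) = 2/(-19) = 2*(-1/19) = -2/19 ≈ -0.10526)
(F + m)*O(j(-5), -5) = (-2/19 + 152)*(-12) = (2886/19)*(-12) = -34632/19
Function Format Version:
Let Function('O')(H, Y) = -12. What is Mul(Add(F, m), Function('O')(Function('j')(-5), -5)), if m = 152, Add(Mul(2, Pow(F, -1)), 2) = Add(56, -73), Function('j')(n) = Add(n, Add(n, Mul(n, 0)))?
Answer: Rational(-34632, 19) ≈ -1822.7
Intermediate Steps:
Function('j')(n) = Mul(2, n) (Function('j')(n) = Add(n, Add(n, 0)) = Add(n, n) = Mul(2, n))
F = Rational(-2, 19) (F = Mul(2, Pow(Add(-2, Add(56, -73)), -1)) = Mul(2, Pow(Add(-2, -17), -1)) = Mul(2, Pow(-19, -1)) = Mul(2, Rational(-1, 19)) = Rational(-2, 19) ≈ -0.10526)
Mul(Add(F, m), Function('O')(Function('j')(-5), -5)) = Mul(Add(Rational(-2, 19), 152), -12) = Mul(Rational(2886, 19), -12) = Rational(-34632, 19)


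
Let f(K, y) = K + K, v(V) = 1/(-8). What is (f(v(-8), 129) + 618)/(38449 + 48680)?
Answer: 353/49788 ≈ 0.0070901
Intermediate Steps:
v(V) = -1/8
f(K, y) = 2*K
(f(v(-8), 129) + 618)/(38449 + 48680) = (2*(-1/8) + 618)/(38449 + 48680) = (-1/4 + 618)/87129 = (2471/4)*(1/87129) = 353/49788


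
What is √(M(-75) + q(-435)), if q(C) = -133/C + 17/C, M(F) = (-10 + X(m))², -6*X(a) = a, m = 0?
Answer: 4*√1410/15 ≈ 10.013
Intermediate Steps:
X(a) = -a/6
M(F) = 100 (M(F) = (-10 - ⅙*0)² = (-10 + 0)² = (-10)² = 100)
q(C) = -116/C
√(M(-75) + q(-435)) = √(100 - 116/(-435)) = √(100 - 116*(-1/435)) = √(100 + 4/15) = √(1504/15) = 4*√1410/15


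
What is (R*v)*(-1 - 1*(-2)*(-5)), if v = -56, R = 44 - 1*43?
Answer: 616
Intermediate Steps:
R = 1 (R = 44 - 43 = 1)
(R*v)*(-1 - 1*(-2)*(-5)) = (1*(-56))*(-1 - 1*(-2)*(-5)) = -56*(-1 + 2*(-5)) = -56*(-1 - 10) = -56*(-11) = 616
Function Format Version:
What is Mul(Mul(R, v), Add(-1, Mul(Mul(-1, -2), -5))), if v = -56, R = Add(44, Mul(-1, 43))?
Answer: 616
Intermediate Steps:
R = 1 (R = Add(44, -43) = 1)
Mul(Mul(R, v), Add(-1, Mul(Mul(-1, -2), -5))) = Mul(Mul(1, -56), Add(-1, Mul(Mul(-1, -2), -5))) = Mul(-56, Add(-1, Mul(2, -5))) = Mul(-56, Add(-1, -10)) = Mul(-56, -11) = 616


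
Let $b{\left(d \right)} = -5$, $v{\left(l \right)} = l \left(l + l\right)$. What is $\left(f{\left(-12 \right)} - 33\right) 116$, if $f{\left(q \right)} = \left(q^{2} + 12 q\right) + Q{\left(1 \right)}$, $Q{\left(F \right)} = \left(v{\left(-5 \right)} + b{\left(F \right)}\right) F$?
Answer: $1392$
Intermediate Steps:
$v{\left(l \right)} = 2 l^{2}$ ($v{\left(l \right)} = l 2 l = 2 l^{2}$)
$Q{\left(F \right)} = 45 F$ ($Q{\left(F \right)} = \left(2 \left(-5\right)^{2} - 5\right) F = \left(2 \cdot 25 - 5\right) F = \left(50 - 5\right) F = 45 F$)
$f{\left(q \right)} = 45 + q^{2} + 12 q$ ($f{\left(q \right)} = \left(q^{2} + 12 q\right) + 45 \cdot 1 = \left(q^{2} + 12 q\right) + 45 = 45 + q^{2} + 12 q$)
$\left(f{\left(-12 \right)} - 33\right) 116 = \left(\left(45 + \left(-12\right)^{2} + 12 \left(-12\right)\right) - 33\right) 116 = \left(\left(45 + 144 - 144\right) - 33\right) 116 = \left(45 - 33\right) 116 = 12 \cdot 116 = 1392$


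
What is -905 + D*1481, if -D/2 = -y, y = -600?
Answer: -1778105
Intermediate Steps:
D = -1200 (D = -(-2)*(-600) = -2*600 = -1200)
-905 + D*1481 = -905 - 1200*1481 = -905 - 1777200 = -1778105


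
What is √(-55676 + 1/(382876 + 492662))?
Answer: I*√4742152507578734/291846 ≈ 235.96*I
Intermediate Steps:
√(-55676 + 1/(382876 + 492662)) = √(-55676 + 1/875538) = √(-48746453687/875538) = I*√4742152507578734/291846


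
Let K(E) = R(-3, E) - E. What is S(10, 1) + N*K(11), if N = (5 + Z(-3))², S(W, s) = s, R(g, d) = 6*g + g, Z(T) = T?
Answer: -127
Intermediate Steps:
R(g, d) = 7*g
K(E) = -21 - E (K(E) = 7*(-3) - E = -21 - E)
N = 4 (N = (5 - 3)² = 2² = 4)
S(10, 1) + N*K(11) = 1 + 4*(-21 - 1*11) = 1 + 4*(-21 - 11) = 1 + 4*(-32) = 1 - 128 = -127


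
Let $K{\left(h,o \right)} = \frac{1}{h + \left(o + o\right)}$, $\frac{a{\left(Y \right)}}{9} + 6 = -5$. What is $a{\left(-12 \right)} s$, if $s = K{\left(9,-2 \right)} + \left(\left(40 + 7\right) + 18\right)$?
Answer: $- \frac{32274}{5} \approx -6454.8$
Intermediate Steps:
$a{\left(Y \right)} = -99$ ($a{\left(Y \right)} = -54 + 9 \left(-5\right) = -54 - 45 = -99$)
$K{\left(h,o \right)} = \frac{1}{h + 2 o}$
$s = \frac{326}{5}$ ($s = \frac{1}{9 + 2 \left(-2\right)} + \left(\left(40 + 7\right) + 18\right) = \frac{1}{9 - 4} + \left(47 + 18\right) = \frac{1}{5} + 65 = \frac{326}{5} \approx 65.2$)
$a{\left(-12 \right)} s = \left(-99\right) \frac{326}{5} = - \frac{32274}{5}$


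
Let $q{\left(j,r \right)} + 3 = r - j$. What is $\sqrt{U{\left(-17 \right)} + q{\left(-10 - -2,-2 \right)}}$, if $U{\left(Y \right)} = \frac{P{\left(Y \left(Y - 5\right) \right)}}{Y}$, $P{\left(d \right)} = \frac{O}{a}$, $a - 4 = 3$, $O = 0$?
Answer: $\sqrt{3} \approx 1.732$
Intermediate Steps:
$a = 7$ ($a = 4 + 3 = 7$)
$P{\left(d \right)} = 0$ ($P{\left(d \right)} = \frac{0}{7} = 0 \cdot \frac{1}{7} = 0$)
$q{\left(j,r \right)} = -3 + r - j$ ($q{\left(j,r \right)} = -3 - \left(j - r\right) = -3 + r - j$)
$U{\left(Y \right)} = 0$ ($U{\left(Y \right)} = \frac{0}{Y} = 0$)
$\sqrt{U{\left(-17 \right)} + q{\left(-10 - -2,-2 \right)}} = \sqrt{0 - \left(-5 + 2\right)} = \sqrt{0 - -3} = \sqrt{0 + 3} = \sqrt{3}$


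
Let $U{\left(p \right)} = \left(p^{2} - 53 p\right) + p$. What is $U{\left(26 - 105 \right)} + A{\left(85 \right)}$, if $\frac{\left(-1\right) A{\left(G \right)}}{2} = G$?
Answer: $10179$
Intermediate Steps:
$A{\left(G \right)} = - 2 G$
$U{\left(p \right)} = p^{2} - 52 p$
$U{\left(26 - 105 \right)} + A{\left(85 \right)} = \left(26 - 105\right) \left(-52 + \left(26 - 105\right)\right) - 170 = - 79 \left(-52 - 79\right) - 170 = \left(-79\right) \left(-131\right) - 170 = 10349 - 170 = 10179$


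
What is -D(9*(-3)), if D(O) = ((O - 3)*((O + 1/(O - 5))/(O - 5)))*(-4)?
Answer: -12975/128 ≈ -101.37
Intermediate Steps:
D(O) = -4*(-3 + O)*(O + 1/(-5 + O))/(-5 + O) (D(O) = ((-3 + O)*((O + 1/(-5 + O))/(-5 + O)))*(-4) = ((-3 + O)*(O + 1/(-5 + O))/(-5 + O))*(-4) = -4*(-3 + O)*(O + 1/(-5 + O))/(-5 + O))
-D(9*(-3)) = -4*(3 - (9*(-3))³ - 144*(-3) + 8*(9*(-3))²)/(-5 + 9*(-3))² = -4*(3 - 1*(-27)³ - 16*(-27) + 8*(-27)²)/(-5 - 27)² = -4*(3 - 1*(-19683) + 432 + 8*729)/(-32)² = -4*(3 + 19683 + 432 + 5832)/1024 = -4*25950/1024 = -1*12975/128 = -12975/128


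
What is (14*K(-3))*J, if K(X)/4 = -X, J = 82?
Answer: 13776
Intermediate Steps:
K(X) = -4*X (K(X) = 4*(-X) = -4*X)
(14*K(-3))*J = (14*(-4*(-3)))*82 = (14*12)*82 = 168*82 = 13776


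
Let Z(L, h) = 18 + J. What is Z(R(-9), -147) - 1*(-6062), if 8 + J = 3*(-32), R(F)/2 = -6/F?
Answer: 5976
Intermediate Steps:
R(F) = -12/F (R(F) = 2*(-6/F) = -12/F)
J = -104 (J = -8 + 3*(-32) = -8 - 96 = -104)
Z(L, h) = -86 (Z(L, h) = 18 - 104 = -86)
Z(R(-9), -147) - 1*(-6062) = -86 - 1*(-6062) = -86 + 6062 = 5976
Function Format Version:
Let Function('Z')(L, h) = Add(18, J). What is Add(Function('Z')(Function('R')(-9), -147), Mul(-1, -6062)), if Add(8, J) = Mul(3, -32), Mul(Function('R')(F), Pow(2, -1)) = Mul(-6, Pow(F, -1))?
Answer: 5976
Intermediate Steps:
Function('R')(F) = Mul(-12, Pow(F, -1)) (Function('R')(F) = Mul(2, Mul(-6, Pow(F, -1))) = Mul(-12, Pow(F, -1)))
J = -104 (J = Add(-8, Mul(3, -32)) = Add(-8, -96) = -104)
Function('Z')(L, h) = -86 (Function('Z')(L, h) = Add(18, -104) = -86)
Add(Function('Z')(Function('R')(-9), -147), Mul(-1, -6062)) = Add(-86, Mul(-1, -6062)) = Add(-86, 6062) = 5976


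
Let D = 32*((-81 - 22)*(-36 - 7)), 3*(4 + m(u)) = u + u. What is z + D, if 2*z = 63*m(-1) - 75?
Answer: 283087/2 ≈ 1.4154e+5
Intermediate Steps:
m(u) = -4 + 2*u/3 (m(u) = -4 + (u + u)/3 = -4 + (2*u)/3 = -4 + 2*u/3)
z = -369/2 (z = (63*(-4 + (⅔)*(-1)) - 75)/2 = (63*(-4 - ⅔) - 75)/2 = (63*(-14/3) - 75)/2 = (-294 - 75)/2 = (½)*(-369) = -369/2 ≈ -184.50)
D = 141728 (D = 32*(-103*(-43)) = 32*4429 = 141728)
z + D = -369/2 + 141728 = 283087/2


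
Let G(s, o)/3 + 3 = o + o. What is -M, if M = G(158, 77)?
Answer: -453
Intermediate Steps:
G(s, o) = -9 + 6*o (G(s, o) = -9 + 3*(o + o) = -9 + 3*(2*o) = -9 + 6*o)
M = 453 (M = -9 + 6*77 = -9 + 462 = 453)
-M = -1*453 = -453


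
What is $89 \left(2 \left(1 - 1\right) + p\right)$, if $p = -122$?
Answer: $-10858$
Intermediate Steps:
$89 \left(2 \left(1 - 1\right) + p\right) = 89 \left(2 \left(1 - 1\right) - 122\right) = 89 \left(2 \cdot 0 - 122\right) = 89 \left(0 - 122\right) = 89 \left(-122\right) = -10858$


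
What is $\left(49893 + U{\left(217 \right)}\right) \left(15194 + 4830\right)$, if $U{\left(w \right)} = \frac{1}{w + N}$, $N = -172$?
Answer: $\frac{44957604464}{45} \approx 9.9906 \cdot 10^{8}$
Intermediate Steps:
$U{\left(w \right)} = \frac{1}{-172 + w}$ ($U{\left(w \right)} = \frac{1}{w - 172} = \frac{1}{-172 + w}$)
$\left(49893 + U{\left(217 \right)}\right) \left(15194 + 4830\right) = \left(49893 + \frac{1}{-172 + 217}\right) \left(15194 + 4830\right) = \left(49893 + \frac{1}{45}\right) 20024 = \frac{2245186}{45} \cdot 20024 = \frac{44957604464}{45}$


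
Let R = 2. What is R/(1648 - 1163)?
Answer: 2/485 ≈ 0.0041237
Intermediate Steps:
R/(1648 - 1163) = 2/(1648 - 1163) = 2/485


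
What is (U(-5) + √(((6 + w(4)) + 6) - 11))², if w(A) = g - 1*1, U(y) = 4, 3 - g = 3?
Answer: 16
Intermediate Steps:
g = 0 (g = 3 - 1*3 = 3 - 3 = 0)
w(A) = -1 (w(A) = 0 - 1*1 = 0 - 1 = -1)
(U(-5) + √(((6 + w(4)) + 6) - 11))² = (4 + √(((6 - 1) + 6) - 11))² = (4 + √((5 + 6) - 11))² = (4 + √(11 - 11))² = (4 + √0)² = (4 + 0)² = 4² = 16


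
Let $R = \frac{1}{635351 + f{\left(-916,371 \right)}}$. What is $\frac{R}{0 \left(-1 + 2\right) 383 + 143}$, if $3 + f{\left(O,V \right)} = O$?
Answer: $\frac{1}{90723776} \approx 1.1022 \cdot 10^{-8}$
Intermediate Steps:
$f{\left(O,V \right)} = -3 + O$
$R = \frac{1}{634432}$ ($R = \frac{1}{635351 - 919} = \frac{1}{634432} \approx 1.5762 \cdot 10^{-6}$)
$\frac{R}{0 \left(-1 + 2\right) 383 + 143} = \frac{1}{634432 \left(0 \left(-1 + 2\right) 383 + 143\right)} = \frac{1}{634432 \left(0 \cdot 1 \cdot 383 + 143\right)} = \frac{1}{634432 \left(0 \cdot 383 + 143\right)} = \frac{1}{634432 \left(0 + 143\right)} = \frac{1}{634432 \cdot 143} = \frac{1}{634432} \cdot \frac{1}{143} = \frac{1}{90723776}$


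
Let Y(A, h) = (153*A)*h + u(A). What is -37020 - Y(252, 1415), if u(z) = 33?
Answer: -54593793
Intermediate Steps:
Y(A, h) = 33 + 153*A*h (Y(A, h) = (153*A)*h + 33 = 153*A*h + 33 = 33 + 153*A*h)
-37020 - Y(252, 1415) = -37020 - (33 + 153*252*1415) = -37020 - (33 + 54556740) = -37020 - 1*54556773 = -37020 - 54556773 = -54593793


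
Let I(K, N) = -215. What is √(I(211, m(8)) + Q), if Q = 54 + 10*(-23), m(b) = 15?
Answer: I*√391 ≈ 19.774*I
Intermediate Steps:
Q = -176 (Q = 54 - 230 = -176)
√(I(211, m(8)) + Q) = √(-215 - 176) = √(-391) = I*√391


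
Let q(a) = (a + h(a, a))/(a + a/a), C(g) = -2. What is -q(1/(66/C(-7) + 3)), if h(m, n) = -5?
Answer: 151/29 ≈ 5.2069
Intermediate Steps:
q(a) = (-5 + a)/(1 + a) (q(a) = (a - 5)/(a + a/a) = (-5 + a)/(a + 1) = (-5 + a)/(1 + a))
-q(1/(66/C(-7) + 3)) = -(-5 + 1/(66/(-2) + 3))/(1 + 1/(66/(-2) + 3)) = -(-5 + 1/(66*(-½) + 3))/(1 + 1/(66*(-½) + 3)) = -(-5 + 1/(-33 + 3))/(1 + 1/(-33 + 3)) = -(-5 + 1/(-30))/(1 + 1/(-30)) = -(-5 - 1/30)/(1 - 1/30) = -(-151)/(29/30*30) = -30*(-151)/(29*30) = -1*(-151/29) = 151/29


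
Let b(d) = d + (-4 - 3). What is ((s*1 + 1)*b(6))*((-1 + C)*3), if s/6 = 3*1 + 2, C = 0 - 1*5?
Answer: 558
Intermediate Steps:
C = -5 (C = 0 - 5 = -5)
s = 30 (s = 6*(3*1 + 2) = 6*(3 + 2) = 6*5 = 30)
b(d) = -7 + d (b(d) = d - 7 = -7 + d)
((s*1 + 1)*b(6))*((-1 + C)*3) = ((30*1 + 1)*(-7 + 6))*((-1 - 5)*3) = ((30 + 1)*(-1))*(-6*3) = (31*(-1))*(-18) = -31*(-18) = 558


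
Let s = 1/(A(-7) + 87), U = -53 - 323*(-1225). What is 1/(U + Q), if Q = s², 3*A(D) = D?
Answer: 64516/25523948961 ≈ 2.5277e-6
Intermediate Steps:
U = 395622 (U = -53 + 395675 = 395622)
A(D) = D/3
s = 3/254 (s = 1/((⅓)*(-7) + 87) = 1/(-7/3 + 87) = 1/(254/3) = 3/254 ≈ 0.011811)
Q = 9/64516 (Q = (3/254)² = 9/64516 ≈ 0.00013950)
1/(U + Q) = 1/(395622 + 9/64516) = 1/(25523948961/64516) = 64516/25523948961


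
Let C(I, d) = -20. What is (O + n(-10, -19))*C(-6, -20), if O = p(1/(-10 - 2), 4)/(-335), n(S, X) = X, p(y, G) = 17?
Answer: 25528/67 ≈ 381.02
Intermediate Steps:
O = -17/335 (O = 17/(-335) = 17*(-1/335) = -17/335 ≈ -0.050746)
(O + n(-10, -19))*C(-6, -20) = (-17/335 - 19)*(-20) = -6382/335*(-20) = 25528/67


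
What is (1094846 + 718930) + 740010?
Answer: 2553786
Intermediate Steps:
(1094846 + 718930) + 740010 = 1813776 + 740010 = 2553786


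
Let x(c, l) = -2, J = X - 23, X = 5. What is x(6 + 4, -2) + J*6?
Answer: -110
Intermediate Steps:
J = -18 (J = 5 - 23 = -18)
x(6 + 4, -2) + J*6 = -2 - 18*6 = -2 - 108 = -110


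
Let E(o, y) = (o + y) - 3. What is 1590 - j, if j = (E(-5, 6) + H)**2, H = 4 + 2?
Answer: 1574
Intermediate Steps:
E(o, y) = -3 + o + y
H = 6
j = 16 (j = ((-3 - 5 + 6) + 6)**2 = (-2 + 6)**2 = 4**2 = 16)
1590 - j = 1590 - 1*16 = 1590 - 16 = 1574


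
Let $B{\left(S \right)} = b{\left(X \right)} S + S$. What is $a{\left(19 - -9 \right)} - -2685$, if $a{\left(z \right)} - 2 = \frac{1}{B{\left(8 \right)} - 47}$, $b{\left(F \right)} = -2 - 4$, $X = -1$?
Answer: $\frac{233768}{87} \approx 2687.0$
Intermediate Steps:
$b{\left(F \right)} = -6$ ($b{\left(F \right)} = -2 - 4 = -6$)
$B{\left(S \right)} = - 5 S$ ($B{\left(S \right)} = - 6 S + S = - 5 S$)
$a{\left(z \right)} = \frac{173}{87}$ ($a{\left(z \right)} = 2 + \frac{1}{\left(-5\right) 8 - 47} = 2 + \frac{1}{-40 - 47} = 2 + \frac{1}{-87} = 2 - \frac{1}{87} = \frac{173}{87}$)
$a{\left(19 - -9 \right)} - -2685 = \frac{173}{87} - -2685 = \frac{173}{87} + 2685 = \frac{233768}{87}$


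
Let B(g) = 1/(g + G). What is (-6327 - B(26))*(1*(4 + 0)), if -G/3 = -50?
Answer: -1113553/44 ≈ -25308.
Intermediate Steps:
G = 150 (G = -3*(-50) = 150)
B(g) = 1/(150 + g) (B(g) = 1/(g + 150) = 1/(150 + g))
(-6327 - B(26))*(1*(4 + 0)) = (-6327 - 1/(150 + 26))*(1*(4 + 0)) = (-6327 - 1/176)*(1*4) = (-6327 - 1*1/176)*4 = (-6327 - 1/176)*4 = -1113553/176*4 = -1113553/44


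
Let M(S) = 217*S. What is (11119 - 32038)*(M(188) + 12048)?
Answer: -1105443636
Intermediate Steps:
(11119 - 32038)*(M(188) + 12048) = (11119 - 32038)*(217*188 + 12048) = -20919*(40796 + 12048) = -20919*52844 = -1105443636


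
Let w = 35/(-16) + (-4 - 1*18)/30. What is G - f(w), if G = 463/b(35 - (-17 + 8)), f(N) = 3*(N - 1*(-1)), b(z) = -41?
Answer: -18139/3280 ≈ -5.5302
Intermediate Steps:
w = -701/240 (w = 35*(-1/16) + (-4 - 18)*(1/30) = -35/16 - 22*1/30 = -35/16 - 11/15 = -701/240 ≈ -2.9208)
f(N) = 3 + 3*N (f(N) = 3*(N + 1) = 3*(1 + N) = 3 + 3*N)
G = -463/41 (G = 463/(-41) = 463*(-1/41) = -463/41 ≈ -11.293)
G - f(w) = -463/41 - (3 + 3*(-701/240)) = -463/41 - (3 - 701/80) = -463/41 - 1*(-461/80) = -463/41 + 461/80 = -18139/3280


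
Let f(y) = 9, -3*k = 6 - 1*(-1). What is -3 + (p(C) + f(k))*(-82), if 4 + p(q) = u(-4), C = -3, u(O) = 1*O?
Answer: -85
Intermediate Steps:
k = -7/3 (k = -(6 - 1*(-1))/3 = -(6 + 1)/3 = -⅓*7 = -7/3 ≈ -2.3333)
u(O) = O
p(q) = -8 (p(q) = -4 - 4 = -8)
-3 + (p(C) + f(k))*(-82) = -3 + (-8 + 9)*(-82) = -3 + 1*(-82) = -3 - 82 = -85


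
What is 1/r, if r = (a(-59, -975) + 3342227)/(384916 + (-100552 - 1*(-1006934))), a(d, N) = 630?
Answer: 1291298/3342857 ≈ 0.38629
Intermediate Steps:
r = 3342857/1291298 (r = (630 + 3342227)/(384916 + (-100552 - 1*(-1006934))) = 3342857/(384916 + (-100552 + 1006934)) = 3342857/(384916 + 906382) = 3342857/1291298 ≈ 2.5888)
1/r = 1/(3342857/1291298) = 1291298/3342857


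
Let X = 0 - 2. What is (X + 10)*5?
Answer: 40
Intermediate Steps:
X = -2
(X + 10)*5 = (-2 + 10)*5 = 8*5 = 40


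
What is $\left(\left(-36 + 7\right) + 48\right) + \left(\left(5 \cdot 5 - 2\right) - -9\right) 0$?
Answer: $19$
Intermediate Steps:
$\left(\left(-36 + 7\right) + 48\right) + \left(\left(5 \cdot 5 - 2\right) - -9\right) 0 = \left(-29 + 48\right) + \left(\left(25 - 2\right) + 9\right) 0 = 19 + \left(23 + 9\right) 0 = 19 + 32 \cdot 0 = 19 + 0 = 19$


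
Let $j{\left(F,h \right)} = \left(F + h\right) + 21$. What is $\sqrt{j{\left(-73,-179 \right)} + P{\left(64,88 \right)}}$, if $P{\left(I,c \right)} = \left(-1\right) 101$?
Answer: $2 i \sqrt{83} \approx 18.221 i$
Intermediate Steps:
$P{\left(I,c \right)} = -101$
$j{\left(F,h \right)} = 21 + F + h$
$\sqrt{j{\left(-73,-179 \right)} + P{\left(64,88 \right)}} = \sqrt{\left(21 - 73 - 179\right) - 101} = \sqrt{-231 - 101} = \sqrt{-332} = 2 i \sqrt{83}$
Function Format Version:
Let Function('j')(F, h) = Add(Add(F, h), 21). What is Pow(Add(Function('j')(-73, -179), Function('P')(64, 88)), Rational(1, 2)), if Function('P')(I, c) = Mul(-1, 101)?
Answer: Mul(2, I, Pow(83, Rational(1, 2))) ≈ Mul(18.221, I)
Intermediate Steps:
Function('P')(I, c) = -101
Function('j')(F, h) = Add(21, F, h)
Pow(Add(Function('j')(-73, -179), Function('P')(64, 88)), Rational(1, 2)) = Pow(Add(Add(21, -73, -179), -101), Rational(1, 2)) = Pow(Add(-231, -101), Rational(1, 2)) = Pow(-332, Rational(1, 2)) = Mul(2, I, Pow(83, Rational(1, 2)))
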